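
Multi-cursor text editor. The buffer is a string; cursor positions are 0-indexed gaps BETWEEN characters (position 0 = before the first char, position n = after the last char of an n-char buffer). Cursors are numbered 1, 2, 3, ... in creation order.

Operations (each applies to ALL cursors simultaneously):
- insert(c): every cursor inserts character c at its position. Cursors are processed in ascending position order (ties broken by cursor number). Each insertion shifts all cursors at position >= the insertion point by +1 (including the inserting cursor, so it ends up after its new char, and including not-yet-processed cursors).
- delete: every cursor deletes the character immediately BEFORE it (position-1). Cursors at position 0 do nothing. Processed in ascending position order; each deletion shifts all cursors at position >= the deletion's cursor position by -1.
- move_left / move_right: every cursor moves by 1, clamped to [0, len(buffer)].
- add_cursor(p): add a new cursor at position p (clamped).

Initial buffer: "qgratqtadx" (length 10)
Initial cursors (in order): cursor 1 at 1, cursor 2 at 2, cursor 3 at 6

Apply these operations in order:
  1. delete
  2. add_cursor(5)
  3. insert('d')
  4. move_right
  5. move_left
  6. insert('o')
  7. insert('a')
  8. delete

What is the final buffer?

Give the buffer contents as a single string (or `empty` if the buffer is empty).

Answer: ddooratdotadodx

Derivation:
After op 1 (delete): buffer="rattadx" (len 7), cursors c1@0 c2@0 c3@3, authorship .......
After op 2 (add_cursor(5)): buffer="rattadx" (len 7), cursors c1@0 c2@0 c3@3 c4@5, authorship .......
After op 3 (insert('d')): buffer="ddratdtaddx" (len 11), cursors c1@2 c2@2 c3@6 c4@9, authorship 12...3..4..
After op 4 (move_right): buffer="ddratdtaddx" (len 11), cursors c1@3 c2@3 c3@7 c4@10, authorship 12...3..4..
After op 5 (move_left): buffer="ddratdtaddx" (len 11), cursors c1@2 c2@2 c3@6 c4@9, authorship 12...3..4..
After op 6 (insert('o')): buffer="ddooratdotadodx" (len 15), cursors c1@4 c2@4 c3@9 c4@13, authorship 1212...33..44..
After op 7 (insert('a')): buffer="ddooaaratdoatadoadx" (len 19), cursors c1@6 c2@6 c3@12 c4@17, authorship 121212...333..444..
After op 8 (delete): buffer="ddooratdotadodx" (len 15), cursors c1@4 c2@4 c3@9 c4@13, authorship 1212...33..44..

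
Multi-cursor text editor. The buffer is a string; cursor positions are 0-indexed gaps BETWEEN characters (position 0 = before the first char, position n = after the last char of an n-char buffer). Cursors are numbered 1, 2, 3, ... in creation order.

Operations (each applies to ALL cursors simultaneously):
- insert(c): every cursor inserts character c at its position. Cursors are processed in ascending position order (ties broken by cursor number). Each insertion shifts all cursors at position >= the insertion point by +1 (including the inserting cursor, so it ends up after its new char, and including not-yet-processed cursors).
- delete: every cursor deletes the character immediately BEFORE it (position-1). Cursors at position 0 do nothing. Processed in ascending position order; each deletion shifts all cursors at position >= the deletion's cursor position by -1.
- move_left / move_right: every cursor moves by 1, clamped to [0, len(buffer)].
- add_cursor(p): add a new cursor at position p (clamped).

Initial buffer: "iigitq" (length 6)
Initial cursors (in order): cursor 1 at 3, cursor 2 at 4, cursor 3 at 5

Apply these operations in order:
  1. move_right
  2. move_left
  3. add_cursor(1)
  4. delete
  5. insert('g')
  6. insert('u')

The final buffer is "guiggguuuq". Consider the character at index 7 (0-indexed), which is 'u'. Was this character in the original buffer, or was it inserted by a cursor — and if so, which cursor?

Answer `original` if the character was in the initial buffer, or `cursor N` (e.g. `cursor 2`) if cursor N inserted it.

Answer: cursor 2

Derivation:
After op 1 (move_right): buffer="iigitq" (len 6), cursors c1@4 c2@5 c3@6, authorship ......
After op 2 (move_left): buffer="iigitq" (len 6), cursors c1@3 c2@4 c3@5, authorship ......
After op 3 (add_cursor(1)): buffer="iigitq" (len 6), cursors c4@1 c1@3 c2@4 c3@5, authorship ......
After op 4 (delete): buffer="iq" (len 2), cursors c4@0 c1@1 c2@1 c3@1, authorship ..
After op 5 (insert('g')): buffer="gigggq" (len 6), cursors c4@1 c1@5 c2@5 c3@5, authorship 4.123.
After op 6 (insert('u')): buffer="guiggguuuq" (len 10), cursors c4@2 c1@9 c2@9 c3@9, authorship 44.123123.
Authorship (.=original, N=cursor N): 4 4 . 1 2 3 1 2 3 .
Index 7: author = 2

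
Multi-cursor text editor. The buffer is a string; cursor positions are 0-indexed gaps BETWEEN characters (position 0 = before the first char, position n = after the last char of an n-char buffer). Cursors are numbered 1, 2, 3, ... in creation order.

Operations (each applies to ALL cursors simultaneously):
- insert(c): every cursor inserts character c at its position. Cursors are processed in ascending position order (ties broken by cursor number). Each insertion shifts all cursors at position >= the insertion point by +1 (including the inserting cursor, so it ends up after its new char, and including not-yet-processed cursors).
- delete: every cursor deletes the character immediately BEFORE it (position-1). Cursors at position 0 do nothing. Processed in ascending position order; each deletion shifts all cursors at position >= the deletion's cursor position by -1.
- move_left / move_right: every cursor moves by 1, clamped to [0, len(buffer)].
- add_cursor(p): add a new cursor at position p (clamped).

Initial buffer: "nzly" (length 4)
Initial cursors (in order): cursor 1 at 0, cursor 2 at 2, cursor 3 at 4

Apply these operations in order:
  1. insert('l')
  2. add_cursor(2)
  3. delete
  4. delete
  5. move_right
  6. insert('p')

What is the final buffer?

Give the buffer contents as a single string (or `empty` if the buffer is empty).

After op 1 (insert('l')): buffer="lnzllyl" (len 7), cursors c1@1 c2@4 c3@7, authorship 1..2..3
After op 2 (add_cursor(2)): buffer="lnzllyl" (len 7), cursors c1@1 c4@2 c2@4 c3@7, authorship 1..2..3
After op 3 (delete): buffer="zly" (len 3), cursors c1@0 c4@0 c2@1 c3@3, authorship ...
After op 4 (delete): buffer="l" (len 1), cursors c1@0 c2@0 c4@0 c3@1, authorship .
After op 5 (move_right): buffer="l" (len 1), cursors c1@1 c2@1 c3@1 c4@1, authorship .
After op 6 (insert('p')): buffer="lpppp" (len 5), cursors c1@5 c2@5 c3@5 c4@5, authorship .1234

Answer: lpppp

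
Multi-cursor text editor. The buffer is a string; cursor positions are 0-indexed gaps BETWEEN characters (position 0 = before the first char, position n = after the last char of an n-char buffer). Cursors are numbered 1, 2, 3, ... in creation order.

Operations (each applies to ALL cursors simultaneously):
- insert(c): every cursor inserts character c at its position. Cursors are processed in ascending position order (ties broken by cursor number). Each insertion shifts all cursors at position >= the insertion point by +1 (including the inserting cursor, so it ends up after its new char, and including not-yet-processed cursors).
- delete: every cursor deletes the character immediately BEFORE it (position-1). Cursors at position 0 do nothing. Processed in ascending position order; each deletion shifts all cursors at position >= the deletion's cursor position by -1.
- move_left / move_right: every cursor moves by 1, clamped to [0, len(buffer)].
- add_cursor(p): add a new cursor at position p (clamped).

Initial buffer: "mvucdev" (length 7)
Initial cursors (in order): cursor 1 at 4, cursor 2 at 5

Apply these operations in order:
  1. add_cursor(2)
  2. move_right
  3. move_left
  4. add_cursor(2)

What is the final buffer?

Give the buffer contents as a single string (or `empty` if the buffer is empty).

Answer: mvucdev

Derivation:
After op 1 (add_cursor(2)): buffer="mvucdev" (len 7), cursors c3@2 c1@4 c2@5, authorship .......
After op 2 (move_right): buffer="mvucdev" (len 7), cursors c3@3 c1@5 c2@6, authorship .......
After op 3 (move_left): buffer="mvucdev" (len 7), cursors c3@2 c1@4 c2@5, authorship .......
After op 4 (add_cursor(2)): buffer="mvucdev" (len 7), cursors c3@2 c4@2 c1@4 c2@5, authorship .......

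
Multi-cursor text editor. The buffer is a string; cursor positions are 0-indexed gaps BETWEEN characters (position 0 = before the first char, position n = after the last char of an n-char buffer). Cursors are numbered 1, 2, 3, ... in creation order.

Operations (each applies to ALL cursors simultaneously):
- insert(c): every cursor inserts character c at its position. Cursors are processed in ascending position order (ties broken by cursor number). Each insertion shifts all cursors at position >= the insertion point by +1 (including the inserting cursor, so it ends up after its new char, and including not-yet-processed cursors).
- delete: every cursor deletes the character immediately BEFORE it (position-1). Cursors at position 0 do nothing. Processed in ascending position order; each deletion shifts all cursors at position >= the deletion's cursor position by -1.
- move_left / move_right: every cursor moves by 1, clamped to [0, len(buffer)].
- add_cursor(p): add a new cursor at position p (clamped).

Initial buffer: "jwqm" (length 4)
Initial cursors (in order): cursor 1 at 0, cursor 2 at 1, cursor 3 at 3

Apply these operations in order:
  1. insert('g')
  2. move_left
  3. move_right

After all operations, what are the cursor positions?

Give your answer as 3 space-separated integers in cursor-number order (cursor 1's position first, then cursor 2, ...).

After op 1 (insert('g')): buffer="gjgwqgm" (len 7), cursors c1@1 c2@3 c3@6, authorship 1.2..3.
After op 2 (move_left): buffer="gjgwqgm" (len 7), cursors c1@0 c2@2 c3@5, authorship 1.2..3.
After op 3 (move_right): buffer="gjgwqgm" (len 7), cursors c1@1 c2@3 c3@6, authorship 1.2..3.

Answer: 1 3 6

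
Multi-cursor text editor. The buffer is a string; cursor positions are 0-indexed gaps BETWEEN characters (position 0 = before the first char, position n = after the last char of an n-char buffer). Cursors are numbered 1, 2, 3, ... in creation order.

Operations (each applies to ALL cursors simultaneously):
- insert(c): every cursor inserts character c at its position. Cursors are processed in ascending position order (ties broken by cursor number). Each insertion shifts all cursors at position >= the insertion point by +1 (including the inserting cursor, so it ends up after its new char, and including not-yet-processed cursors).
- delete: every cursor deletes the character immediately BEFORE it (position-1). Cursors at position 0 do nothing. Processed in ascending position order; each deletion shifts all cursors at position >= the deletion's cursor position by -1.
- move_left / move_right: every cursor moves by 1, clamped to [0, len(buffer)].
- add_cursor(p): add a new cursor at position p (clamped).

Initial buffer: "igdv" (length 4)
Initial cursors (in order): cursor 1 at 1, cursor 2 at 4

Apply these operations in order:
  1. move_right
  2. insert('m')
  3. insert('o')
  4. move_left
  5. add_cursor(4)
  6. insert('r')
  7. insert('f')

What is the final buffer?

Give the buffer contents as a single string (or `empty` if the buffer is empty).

After op 1 (move_right): buffer="igdv" (len 4), cursors c1@2 c2@4, authorship ....
After op 2 (insert('m')): buffer="igmdvm" (len 6), cursors c1@3 c2@6, authorship ..1..2
After op 3 (insert('o')): buffer="igmodvmo" (len 8), cursors c1@4 c2@8, authorship ..11..22
After op 4 (move_left): buffer="igmodvmo" (len 8), cursors c1@3 c2@7, authorship ..11..22
After op 5 (add_cursor(4)): buffer="igmodvmo" (len 8), cursors c1@3 c3@4 c2@7, authorship ..11..22
After op 6 (insert('r')): buffer="igmrordvmro" (len 11), cursors c1@4 c3@6 c2@10, authorship ..1113..222
After op 7 (insert('f')): buffer="igmrforfdvmrfo" (len 14), cursors c1@5 c3@8 c2@13, authorship ..111133..2222

Answer: igmrforfdvmrfo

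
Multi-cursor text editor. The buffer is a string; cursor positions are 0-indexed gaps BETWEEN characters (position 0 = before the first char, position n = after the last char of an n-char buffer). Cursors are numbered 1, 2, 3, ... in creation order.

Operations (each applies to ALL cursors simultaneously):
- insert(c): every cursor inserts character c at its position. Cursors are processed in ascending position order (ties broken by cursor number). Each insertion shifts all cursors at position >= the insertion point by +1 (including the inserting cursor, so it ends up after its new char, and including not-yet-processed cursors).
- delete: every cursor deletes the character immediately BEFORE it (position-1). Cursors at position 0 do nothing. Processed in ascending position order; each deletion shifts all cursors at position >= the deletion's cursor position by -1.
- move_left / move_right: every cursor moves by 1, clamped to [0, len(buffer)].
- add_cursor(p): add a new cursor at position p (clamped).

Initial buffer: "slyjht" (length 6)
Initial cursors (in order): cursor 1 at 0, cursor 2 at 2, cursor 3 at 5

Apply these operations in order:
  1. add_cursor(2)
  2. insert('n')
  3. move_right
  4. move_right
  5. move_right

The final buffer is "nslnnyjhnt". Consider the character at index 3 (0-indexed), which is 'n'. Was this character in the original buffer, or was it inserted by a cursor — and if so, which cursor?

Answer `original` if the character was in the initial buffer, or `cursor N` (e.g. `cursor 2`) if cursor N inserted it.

Answer: cursor 2

Derivation:
After op 1 (add_cursor(2)): buffer="slyjht" (len 6), cursors c1@0 c2@2 c4@2 c3@5, authorship ......
After op 2 (insert('n')): buffer="nslnnyjhnt" (len 10), cursors c1@1 c2@5 c4@5 c3@9, authorship 1..24...3.
After op 3 (move_right): buffer="nslnnyjhnt" (len 10), cursors c1@2 c2@6 c4@6 c3@10, authorship 1..24...3.
After op 4 (move_right): buffer="nslnnyjhnt" (len 10), cursors c1@3 c2@7 c4@7 c3@10, authorship 1..24...3.
After op 5 (move_right): buffer="nslnnyjhnt" (len 10), cursors c1@4 c2@8 c4@8 c3@10, authorship 1..24...3.
Authorship (.=original, N=cursor N): 1 . . 2 4 . . . 3 .
Index 3: author = 2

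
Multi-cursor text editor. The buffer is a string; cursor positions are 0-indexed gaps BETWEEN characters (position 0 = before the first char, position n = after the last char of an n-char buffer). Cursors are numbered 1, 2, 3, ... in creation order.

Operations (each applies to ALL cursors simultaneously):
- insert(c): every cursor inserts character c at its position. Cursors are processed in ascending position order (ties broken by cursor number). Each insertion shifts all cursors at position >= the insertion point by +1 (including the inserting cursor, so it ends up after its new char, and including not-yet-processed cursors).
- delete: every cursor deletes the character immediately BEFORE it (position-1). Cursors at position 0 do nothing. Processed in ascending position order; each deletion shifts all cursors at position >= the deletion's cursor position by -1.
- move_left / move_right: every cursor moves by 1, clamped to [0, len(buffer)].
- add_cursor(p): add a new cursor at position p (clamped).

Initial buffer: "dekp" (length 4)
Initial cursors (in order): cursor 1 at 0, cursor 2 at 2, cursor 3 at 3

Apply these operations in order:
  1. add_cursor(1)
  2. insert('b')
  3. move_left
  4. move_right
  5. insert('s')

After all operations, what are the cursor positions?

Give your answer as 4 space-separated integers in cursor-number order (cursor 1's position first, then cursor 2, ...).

After op 1 (add_cursor(1)): buffer="dekp" (len 4), cursors c1@0 c4@1 c2@2 c3@3, authorship ....
After op 2 (insert('b')): buffer="bdbebkbp" (len 8), cursors c1@1 c4@3 c2@5 c3@7, authorship 1.4.2.3.
After op 3 (move_left): buffer="bdbebkbp" (len 8), cursors c1@0 c4@2 c2@4 c3@6, authorship 1.4.2.3.
After op 4 (move_right): buffer="bdbebkbp" (len 8), cursors c1@1 c4@3 c2@5 c3@7, authorship 1.4.2.3.
After op 5 (insert('s')): buffer="bsdbsebskbsp" (len 12), cursors c1@2 c4@5 c2@8 c3@11, authorship 11.44.22.33.

Answer: 2 8 11 5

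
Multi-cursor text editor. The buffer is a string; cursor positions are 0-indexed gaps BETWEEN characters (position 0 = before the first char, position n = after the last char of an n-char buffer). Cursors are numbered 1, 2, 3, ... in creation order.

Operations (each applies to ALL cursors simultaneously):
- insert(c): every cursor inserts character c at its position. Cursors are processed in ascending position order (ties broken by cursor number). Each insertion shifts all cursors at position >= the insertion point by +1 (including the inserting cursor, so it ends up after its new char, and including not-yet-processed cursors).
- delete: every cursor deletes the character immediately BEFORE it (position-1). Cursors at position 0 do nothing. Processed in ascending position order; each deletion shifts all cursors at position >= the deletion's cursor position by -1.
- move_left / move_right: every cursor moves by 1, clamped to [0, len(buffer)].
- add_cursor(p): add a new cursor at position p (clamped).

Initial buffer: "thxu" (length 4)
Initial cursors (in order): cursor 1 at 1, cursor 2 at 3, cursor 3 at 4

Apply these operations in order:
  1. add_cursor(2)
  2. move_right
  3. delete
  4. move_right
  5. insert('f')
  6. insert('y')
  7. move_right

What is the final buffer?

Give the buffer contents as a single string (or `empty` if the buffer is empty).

Answer: ffffyyyy

Derivation:
After op 1 (add_cursor(2)): buffer="thxu" (len 4), cursors c1@1 c4@2 c2@3 c3@4, authorship ....
After op 2 (move_right): buffer="thxu" (len 4), cursors c1@2 c4@3 c2@4 c3@4, authorship ....
After op 3 (delete): buffer="" (len 0), cursors c1@0 c2@0 c3@0 c4@0, authorship 
After op 4 (move_right): buffer="" (len 0), cursors c1@0 c2@0 c3@0 c4@0, authorship 
After op 5 (insert('f')): buffer="ffff" (len 4), cursors c1@4 c2@4 c3@4 c4@4, authorship 1234
After op 6 (insert('y')): buffer="ffffyyyy" (len 8), cursors c1@8 c2@8 c3@8 c4@8, authorship 12341234
After op 7 (move_right): buffer="ffffyyyy" (len 8), cursors c1@8 c2@8 c3@8 c4@8, authorship 12341234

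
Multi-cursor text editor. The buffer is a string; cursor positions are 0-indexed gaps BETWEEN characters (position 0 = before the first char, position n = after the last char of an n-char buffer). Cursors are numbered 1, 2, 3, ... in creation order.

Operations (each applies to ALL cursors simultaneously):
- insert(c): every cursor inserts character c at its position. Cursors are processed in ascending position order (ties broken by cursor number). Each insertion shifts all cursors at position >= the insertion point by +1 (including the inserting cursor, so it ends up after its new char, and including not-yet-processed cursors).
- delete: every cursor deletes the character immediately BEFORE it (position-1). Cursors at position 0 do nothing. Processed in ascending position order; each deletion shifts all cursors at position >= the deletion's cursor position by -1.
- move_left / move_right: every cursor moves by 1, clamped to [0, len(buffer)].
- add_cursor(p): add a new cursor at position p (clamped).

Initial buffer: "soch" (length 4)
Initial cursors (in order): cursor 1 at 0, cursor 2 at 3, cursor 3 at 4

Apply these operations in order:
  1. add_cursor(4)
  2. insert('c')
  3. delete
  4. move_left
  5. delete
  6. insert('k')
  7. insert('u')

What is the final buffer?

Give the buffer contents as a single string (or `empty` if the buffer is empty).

After op 1 (add_cursor(4)): buffer="soch" (len 4), cursors c1@0 c2@3 c3@4 c4@4, authorship ....
After op 2 (insert('c')): buffer="csocchcc" (len 8), cursors c1@1 c2@5 c3@8 c4@8, authorship 1...2.34
After op 3 (delete): buffer="soch" (len 4), cursors c1@0 c2@3 c3@4 c4@4, authorship ....
After op 4 (move_left): buffer="soch" (len 4), cursors c1@0 c2@2 c3@3 c4@3, authorship ....
After op 5 (delete): buffer="h" (len 1), cursors c1@0 c2@0 c3@0 c4@0, authorship .
After op 6 (insert('k')): buffer="kkkkh" (len 5), cursors c1@4 c2@4 c3@4 c4@4, authorship 1234.
After op 7 (insert('u')): buffer="kkkkuuuuh" (len 9), cursors c1@8 c2@8 c3@8 c4@8, authorship 12341234.

Answer: kkkkuuuuh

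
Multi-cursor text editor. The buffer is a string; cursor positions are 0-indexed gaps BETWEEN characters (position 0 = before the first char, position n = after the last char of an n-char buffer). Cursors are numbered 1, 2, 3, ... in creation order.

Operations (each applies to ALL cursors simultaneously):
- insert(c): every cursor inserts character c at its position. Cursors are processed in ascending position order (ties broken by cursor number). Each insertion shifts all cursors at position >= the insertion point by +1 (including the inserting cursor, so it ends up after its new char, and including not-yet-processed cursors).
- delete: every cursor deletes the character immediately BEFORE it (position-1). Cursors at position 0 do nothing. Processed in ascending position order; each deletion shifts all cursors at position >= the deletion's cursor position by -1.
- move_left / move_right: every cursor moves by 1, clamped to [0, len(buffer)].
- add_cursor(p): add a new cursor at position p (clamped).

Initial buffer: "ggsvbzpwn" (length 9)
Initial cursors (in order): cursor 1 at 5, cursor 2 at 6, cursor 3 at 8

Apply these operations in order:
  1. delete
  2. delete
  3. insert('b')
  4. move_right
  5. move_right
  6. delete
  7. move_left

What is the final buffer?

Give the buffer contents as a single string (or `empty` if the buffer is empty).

Answer: ggb

Derivation:
After op 1 (delete): buffer="ggsvpn" (len 6), cursors c1@4 c2@4 c3@5, authorship ......
After op 2 (delete): buffer="ggn" (len 3), cursors c1@2 c2@2 c3@2, authorship ...
After op 3 (insert('b')): buffer="ggbbbn" (len 6), cursors c1@5 c2@5 c3@5, authorship ..123.
After op 4 (move_right): buffer="ggbbbn" (len 6), cursors c1@6 c2@6 c3@6, authorship ..123.
After op 5 (move_right): buffer="ggbbbn" (len 6), cursors c1@6 c2@6 c3@6, authorship ..123.
After op 6 (delete): buffer="ggb" (len 3), cursors c1@3 c2@3 c3@3, authorship ..1
After op 7 (move_left): buffer="ggb" (len 3), cursors c1@2 c2@2 c3@2, authorship ..1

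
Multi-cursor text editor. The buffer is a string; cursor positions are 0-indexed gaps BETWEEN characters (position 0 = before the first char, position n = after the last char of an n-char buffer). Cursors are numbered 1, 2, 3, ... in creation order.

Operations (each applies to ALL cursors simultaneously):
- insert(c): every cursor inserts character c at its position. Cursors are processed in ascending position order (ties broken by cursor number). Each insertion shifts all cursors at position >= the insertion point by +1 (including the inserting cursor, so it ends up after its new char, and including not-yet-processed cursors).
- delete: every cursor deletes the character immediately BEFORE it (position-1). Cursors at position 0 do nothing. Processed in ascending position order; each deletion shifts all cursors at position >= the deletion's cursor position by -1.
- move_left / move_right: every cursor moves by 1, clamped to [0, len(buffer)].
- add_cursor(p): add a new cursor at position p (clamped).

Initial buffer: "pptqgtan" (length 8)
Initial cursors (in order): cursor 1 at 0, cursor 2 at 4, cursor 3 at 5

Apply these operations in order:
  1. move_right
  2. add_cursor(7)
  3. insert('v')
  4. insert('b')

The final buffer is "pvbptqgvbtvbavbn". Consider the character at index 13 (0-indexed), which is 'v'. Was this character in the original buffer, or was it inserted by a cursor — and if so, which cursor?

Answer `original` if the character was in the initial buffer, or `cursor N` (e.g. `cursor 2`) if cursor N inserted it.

Answer: cursor 4

Derivation:
After op 1 (move_right): buffer="pptqgtan" (len 8), cursors c1@1 c2@5 c3@6, authorship ........
After op 2 (add_cursor(7)): buffer="pptqgtan" (len 8), cursors c1@1 c2@5 c3@6 c4@7, authorship ........
After op 3 (insert('v')): buffer="pvptqgvtvavn" (len 12), cursors c1@2 c2@7 c3@9 c4@11, authorship .1....2.3.4.
After op 4 (insert('b')): buffer="pvbptqgvbtvbavbn" (len 16), cursors c1@3 c2@9 c3@12 c4@15, authorship .11....22.33.44.
Authorship (.=original, N=cursor N): . 1 1 . . . . 2 2 . 3 3 . 4 4 .
Index 13: author = 4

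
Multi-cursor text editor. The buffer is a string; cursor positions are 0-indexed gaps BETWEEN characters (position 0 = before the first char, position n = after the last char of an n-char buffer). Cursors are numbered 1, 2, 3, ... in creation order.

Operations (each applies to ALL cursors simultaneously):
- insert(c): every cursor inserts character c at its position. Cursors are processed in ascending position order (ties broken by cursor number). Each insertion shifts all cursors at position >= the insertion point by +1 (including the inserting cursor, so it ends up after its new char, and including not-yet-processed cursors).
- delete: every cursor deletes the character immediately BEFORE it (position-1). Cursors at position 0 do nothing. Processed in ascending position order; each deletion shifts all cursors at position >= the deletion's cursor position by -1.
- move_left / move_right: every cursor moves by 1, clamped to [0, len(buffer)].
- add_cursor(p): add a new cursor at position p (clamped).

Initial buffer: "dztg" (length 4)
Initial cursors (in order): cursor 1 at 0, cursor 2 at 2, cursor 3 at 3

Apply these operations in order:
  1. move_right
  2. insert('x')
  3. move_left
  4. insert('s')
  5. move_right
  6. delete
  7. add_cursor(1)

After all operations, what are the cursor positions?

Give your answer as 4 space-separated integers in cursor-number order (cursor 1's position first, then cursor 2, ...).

Answer: 2 5 7 1

Derivation:
After op 1 (move_right): buffer="dztg" (len 4), cursors c1@1 c2@3 c3@4, authorship ....
After op 2 (insert('x')): buffer="dxztxgx" (len 7), cursors c1@2 c2@5 c3@7, authorship .1..2.3
After op 3 (move_left): buffer="dxztxgx" (len 7), cursors c1@1 c2@4 c3@6, authorship .1..2.3
After op 4 (insert('s')): buffer="dsxztsxgsx" (len 10), cursors c1@2 c2@6 c3@9, authorship .11..22.33
After op 5 (move_right): buffer="dsxztsxgsx" (len 10), cursors c1@3 c2@7 c3@10, authorship .11..22.33
After op 6 (delete): buffer="dsztsgs" (len 7), cursors c1@2 c2@5 c3@7, authorship .1..2.3
After op 7 (add_cursor(1)): buffer="dsztsgs" (len 7), cursors c4@1 c1@2 c2@5 c3@7, authorship .1..2.3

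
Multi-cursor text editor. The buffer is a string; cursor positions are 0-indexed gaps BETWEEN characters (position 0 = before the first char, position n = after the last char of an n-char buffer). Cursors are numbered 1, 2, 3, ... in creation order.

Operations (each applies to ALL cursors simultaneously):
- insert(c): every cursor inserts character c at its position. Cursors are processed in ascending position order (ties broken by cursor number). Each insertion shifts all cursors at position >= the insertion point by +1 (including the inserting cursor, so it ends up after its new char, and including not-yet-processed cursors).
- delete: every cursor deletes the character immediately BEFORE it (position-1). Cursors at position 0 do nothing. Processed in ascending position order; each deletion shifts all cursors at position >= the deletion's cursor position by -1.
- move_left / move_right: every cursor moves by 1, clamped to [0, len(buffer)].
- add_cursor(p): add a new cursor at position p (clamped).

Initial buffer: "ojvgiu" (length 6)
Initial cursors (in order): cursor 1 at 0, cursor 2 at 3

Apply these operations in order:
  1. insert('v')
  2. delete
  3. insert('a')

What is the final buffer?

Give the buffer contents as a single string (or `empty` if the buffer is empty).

After op 1 (insert('v')): buffer="vojvvgiu" (len 8), cursors c1@1 c2@5, authorship 1...2...
After op 2 (delete): buffer="ojvgiu" (len 6), cursors c1@0 c2@3, authorship ......
After op 3 (insert('a')): buffer="aojvagiu" (len 8), cursors c1@1 c2@5, authorship 1...2...

Answer: aojvagiu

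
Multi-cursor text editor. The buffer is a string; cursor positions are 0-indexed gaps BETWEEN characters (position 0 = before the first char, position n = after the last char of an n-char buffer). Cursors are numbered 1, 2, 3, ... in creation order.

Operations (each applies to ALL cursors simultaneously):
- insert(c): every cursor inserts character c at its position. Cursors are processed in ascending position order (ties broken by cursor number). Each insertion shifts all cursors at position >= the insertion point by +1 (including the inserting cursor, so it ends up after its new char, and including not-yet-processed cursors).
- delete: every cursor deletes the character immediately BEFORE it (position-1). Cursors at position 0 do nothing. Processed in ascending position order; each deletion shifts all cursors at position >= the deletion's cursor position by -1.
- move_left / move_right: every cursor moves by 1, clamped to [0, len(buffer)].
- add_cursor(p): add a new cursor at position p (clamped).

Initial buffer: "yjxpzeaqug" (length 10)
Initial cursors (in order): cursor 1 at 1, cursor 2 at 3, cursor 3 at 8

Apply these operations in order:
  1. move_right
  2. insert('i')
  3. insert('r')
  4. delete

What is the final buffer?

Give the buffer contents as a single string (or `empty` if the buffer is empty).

Answer: yjixpizeaquig

Derivation:
After op 1 (move_right): buffer="yjxpzeaqug" (len 10), cursors c1@2 c2@4 c3@9, authorship ..........
After op 2 (insert('i')): buffer="yjixpizeaquig" (len 13), cursors c1@3 c2@6 c3@12, authorship ..1..2.....3.
After op 3 (insert('r')): buffer="yjirxpirzeaquirg" (len 16), cursors c1@4 c2@8 c3@15, authorship ..11..22.....33.
After op 4 (delete): buffer="yjixpizeaquig" (len 13), cursors c1@3 c2@6 c3@12, authorship ..1..2.....3.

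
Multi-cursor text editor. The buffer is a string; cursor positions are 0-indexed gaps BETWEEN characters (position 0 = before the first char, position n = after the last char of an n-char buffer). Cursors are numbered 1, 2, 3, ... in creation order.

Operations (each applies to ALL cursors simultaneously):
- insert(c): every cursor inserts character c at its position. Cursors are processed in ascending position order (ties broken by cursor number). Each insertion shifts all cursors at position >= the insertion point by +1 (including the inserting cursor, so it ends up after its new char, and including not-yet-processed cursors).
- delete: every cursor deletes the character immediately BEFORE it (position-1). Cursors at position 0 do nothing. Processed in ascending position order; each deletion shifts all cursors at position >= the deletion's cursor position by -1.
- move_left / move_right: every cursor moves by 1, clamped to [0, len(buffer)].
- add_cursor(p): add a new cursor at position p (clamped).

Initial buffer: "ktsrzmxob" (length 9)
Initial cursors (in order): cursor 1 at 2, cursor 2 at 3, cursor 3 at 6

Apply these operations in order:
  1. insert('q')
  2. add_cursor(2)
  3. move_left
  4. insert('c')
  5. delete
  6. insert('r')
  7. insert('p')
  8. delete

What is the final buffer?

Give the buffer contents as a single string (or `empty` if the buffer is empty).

After op 1 (insert('q')): buffer="ktqsqrzmqxob" (len 12), cursors c1@3 c2@5 c3@9, authorship ..1.2...3...
After op 2 (add_cursor(2)): buffer="ktqsqrzmqxob" (len 12), cursors c4@2 c1@3 c2@5 c3@9, authorship ..1.2...3...
After op 3 (move_left): buffer="ktqsqrzmqxob" (len 12), cursors c4@1 c1@2 c2@4 c3@8, authorship ..1.2...3...
After op 4 (insert('c')): buffer="kctcqscqrzmcqxob" (len 16), cursors c4@2 c1@4 c2@7 c3@12, authorship .4.11.22...33...
After op 5 (delete): buffer="ktqsqrzmqxob" (len 12), cursors c4@1 c1@2 c2@4 c3@8, authorship ..1.2...3...
After op 6 (insert('r')): buffer="krtrqsrqrzmrqxob" (len 16), cursors c4@2 c1@4 c2@7 c3@12, authorship .4.11.22...33...
After op 7 (insert('p')): buffer="krptrpqsrpqrzmrpqxob" (len 20), cursors c4@3 c1@6 c2@10 c3@16, authorship .44.111.222...333...
After op 8 (delete): buffer="krtrqsrqrzmrqxob" (len 16), cursors c4@2 c1@4 c2@7 c3@12, authorship .4.11.22...33...

Answer: krtrqsrqrzmrqxob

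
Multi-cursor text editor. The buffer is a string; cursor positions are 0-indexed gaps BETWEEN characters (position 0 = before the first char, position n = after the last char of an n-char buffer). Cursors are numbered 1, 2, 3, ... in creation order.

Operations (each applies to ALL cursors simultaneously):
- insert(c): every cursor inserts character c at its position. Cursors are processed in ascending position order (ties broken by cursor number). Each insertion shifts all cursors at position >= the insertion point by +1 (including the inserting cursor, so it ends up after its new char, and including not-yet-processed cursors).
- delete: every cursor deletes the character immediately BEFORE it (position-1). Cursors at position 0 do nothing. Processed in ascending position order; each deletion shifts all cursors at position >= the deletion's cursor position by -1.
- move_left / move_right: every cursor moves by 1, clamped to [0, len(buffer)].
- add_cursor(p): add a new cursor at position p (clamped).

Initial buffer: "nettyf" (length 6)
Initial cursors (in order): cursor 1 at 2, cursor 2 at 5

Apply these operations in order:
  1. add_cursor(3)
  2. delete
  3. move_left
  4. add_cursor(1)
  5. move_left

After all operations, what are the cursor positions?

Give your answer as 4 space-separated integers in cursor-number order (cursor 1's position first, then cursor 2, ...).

Answer: 0 0 0 0

Derivation:
After op 1 (add_cursor(3)): buffer="nettyf" (len 6), cursors c1@2 c3@3 c2@5, authorship ......
After op 2 (delete): buffer="ntf" (len 3), cursors c1@1 c3@1 c2@2, authorship ...
After op 3 (move_left): buffer="ntf" (len 3), cursors c1@0 c3@0 c2@1, authorship ...
After op 4 (add_cursor(1)): buffer="ntf" (len 3), cursors c1@0 c3@0 c2@1 c4@1, authorship ...
After op 5 (move_left): buffer="ntf" (len 3), cursors c1@0 c2@0 c3@0 c4@0, authorship ...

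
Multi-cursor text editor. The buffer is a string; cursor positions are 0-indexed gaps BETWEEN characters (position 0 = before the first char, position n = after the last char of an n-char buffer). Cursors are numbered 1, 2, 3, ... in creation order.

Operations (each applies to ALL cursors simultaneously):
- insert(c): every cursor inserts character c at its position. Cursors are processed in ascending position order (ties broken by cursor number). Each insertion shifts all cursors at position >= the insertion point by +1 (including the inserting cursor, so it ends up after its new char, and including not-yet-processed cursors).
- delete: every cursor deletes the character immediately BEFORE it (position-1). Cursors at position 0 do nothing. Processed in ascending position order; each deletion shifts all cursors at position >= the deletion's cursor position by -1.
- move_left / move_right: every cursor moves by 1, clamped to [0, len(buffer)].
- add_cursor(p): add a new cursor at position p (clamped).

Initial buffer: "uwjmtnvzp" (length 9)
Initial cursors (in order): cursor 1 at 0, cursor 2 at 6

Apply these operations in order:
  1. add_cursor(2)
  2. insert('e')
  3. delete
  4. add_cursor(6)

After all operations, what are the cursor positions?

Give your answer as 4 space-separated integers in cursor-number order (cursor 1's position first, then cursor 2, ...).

After op 1 (add_cursor(2)): buffer="uwjmtnvzp" (len 9), cursors c1@0 c3@2 c2@6, authorship .........
After op 2 (insert('e')): buffer="euwejmtnevzp" (len 12), cursors c1@1 c3@4 c2@9, authorship 1..3....2...
After op 3 (delete): buffer="uwjmtnvzp" (len 9), cursors c1@0 c3@2 c2@6, authorship .........
After op 4 (add_cursor(6)): buffer="uwjmtnvzp" (len 9), cursors c1@0 c3@2 c2@6 c4@6, authorship .........

Answer: 0 6 2 6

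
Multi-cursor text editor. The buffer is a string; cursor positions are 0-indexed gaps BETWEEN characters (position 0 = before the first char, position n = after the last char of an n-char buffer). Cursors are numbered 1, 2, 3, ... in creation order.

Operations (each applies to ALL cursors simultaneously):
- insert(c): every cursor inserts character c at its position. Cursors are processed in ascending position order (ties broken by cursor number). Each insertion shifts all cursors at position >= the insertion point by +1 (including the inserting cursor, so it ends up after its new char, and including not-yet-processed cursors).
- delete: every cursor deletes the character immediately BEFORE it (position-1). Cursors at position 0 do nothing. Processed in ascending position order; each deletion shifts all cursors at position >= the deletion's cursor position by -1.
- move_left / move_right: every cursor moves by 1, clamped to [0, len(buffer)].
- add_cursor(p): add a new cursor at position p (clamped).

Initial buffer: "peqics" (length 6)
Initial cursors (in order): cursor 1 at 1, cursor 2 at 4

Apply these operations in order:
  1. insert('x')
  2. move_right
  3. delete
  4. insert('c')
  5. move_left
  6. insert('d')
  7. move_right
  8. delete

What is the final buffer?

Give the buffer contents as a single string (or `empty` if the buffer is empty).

Answer: pxdqixds

Derivation:
After op 1 (insert('x')): buffer="pxeqixcs" (len 8), cursors c1@2 c2@6, authorship .1...2..
After op 2 (move_right): buffer="pxeqixcs" (len 8), cursors c1@3 c2@7, authorship .1...2..
After op 3 (delete): buffer="pxqixs" (len 6), cursors c1@2 c2@5, authorship .1..2.
After op 4 (insert('c')): buffer="pxcqixcs" (len 8), cursors c1@3 c2@7, authorship .11..22.
After op 5 (move_left): buffer="pxcqixcs" (len 8), cursors c1@2 c2@6, authorship .11..22.
After op 6 (insert('d')): buffer="pxdcqixdcs" (len 10), cursors c1@3 c2@8, authorship .111..222.
After op 7 (move_right): buffer="pxdcqixdcs" (len 10), cursors c1@4 c2@9, authorship .111..222.
After op 8 (delete): buffer="pxdqixds" (len 8), cursors c1@3 c2@7, authorship .11..22.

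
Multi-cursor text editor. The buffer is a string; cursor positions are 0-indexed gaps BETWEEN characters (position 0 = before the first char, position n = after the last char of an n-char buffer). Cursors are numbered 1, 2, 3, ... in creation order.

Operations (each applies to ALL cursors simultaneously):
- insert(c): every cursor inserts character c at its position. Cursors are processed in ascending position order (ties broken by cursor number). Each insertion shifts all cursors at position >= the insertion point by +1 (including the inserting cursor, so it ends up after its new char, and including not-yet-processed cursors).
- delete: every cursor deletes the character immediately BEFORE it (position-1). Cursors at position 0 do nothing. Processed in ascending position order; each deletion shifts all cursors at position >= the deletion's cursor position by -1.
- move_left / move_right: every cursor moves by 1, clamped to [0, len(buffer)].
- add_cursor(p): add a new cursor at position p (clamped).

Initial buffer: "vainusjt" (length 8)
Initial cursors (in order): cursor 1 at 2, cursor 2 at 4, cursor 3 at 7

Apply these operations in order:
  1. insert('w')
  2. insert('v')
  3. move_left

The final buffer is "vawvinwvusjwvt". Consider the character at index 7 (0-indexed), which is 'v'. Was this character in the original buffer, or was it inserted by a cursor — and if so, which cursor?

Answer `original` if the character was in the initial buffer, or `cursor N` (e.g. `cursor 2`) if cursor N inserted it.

Answer: cursor 2

Derivation:
After op 1 (insert('w')): buffer="vawinwusjwt" (len 11), cursors c1@3 c2@6 c3@10, authorship ..1..2...3.
After op 2 (insert('v')): buffer="vawvinwvusjwvt" (len 14), cursors c1@4 c2@8 c3@13, authorship ..11..22...33.
After op 3 (move_left): buffer="vawvinwvusjwvt" (len 14), cursors c1@3 c2@7 c3@12, authorship ..11..22...33.
Authorship (.=original, N=cursor N): . . 1 1 . . 2 2 . . . 3 3 .
Index 7: author = 2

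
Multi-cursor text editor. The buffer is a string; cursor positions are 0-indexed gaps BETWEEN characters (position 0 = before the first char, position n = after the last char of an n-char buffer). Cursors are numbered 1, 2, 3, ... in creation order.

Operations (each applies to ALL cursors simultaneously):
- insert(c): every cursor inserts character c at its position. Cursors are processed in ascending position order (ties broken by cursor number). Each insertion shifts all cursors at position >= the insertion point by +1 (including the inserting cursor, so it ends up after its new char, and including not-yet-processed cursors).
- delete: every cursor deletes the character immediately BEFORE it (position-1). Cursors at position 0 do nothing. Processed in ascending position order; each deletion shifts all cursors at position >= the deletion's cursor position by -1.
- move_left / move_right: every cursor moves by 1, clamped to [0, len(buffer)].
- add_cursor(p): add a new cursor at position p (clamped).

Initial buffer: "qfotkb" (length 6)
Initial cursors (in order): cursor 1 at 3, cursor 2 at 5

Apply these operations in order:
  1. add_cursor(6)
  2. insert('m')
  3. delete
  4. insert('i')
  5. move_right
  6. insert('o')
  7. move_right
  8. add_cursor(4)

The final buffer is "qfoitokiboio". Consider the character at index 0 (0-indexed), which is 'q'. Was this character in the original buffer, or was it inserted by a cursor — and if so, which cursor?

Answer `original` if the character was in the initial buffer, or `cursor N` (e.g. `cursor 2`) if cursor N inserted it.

Answer: original

Derivation:
After op 1 (add_cursor(6)): buffer="qfotkb" (len 6), cursors c1@3 c2@5 c3@6, authorship ......
After op 2 (insert('m')): buffer="qfomtkmbm" (len 9), cursors c1@4 c2@7 c3@9, authorship ...1..2.3
After op 3 (delete): buffer="qfotkb" (len 6), cursors c1@3 c2@5 c3@6, authorship ......
After op 4 (insert('i')): buffer="qfoitkibi" (len 9), cursors c1@4 c2@7 c3@9, authorship ...1..2.3
After op 5 (move_right): buffer="qfoitkibi" (len 9), cursors c1@5 c2@8 c3@9, authorship ...1..2.3
After op 6 (insert('o')): buffer="qfoitokiboio" (len 12), cursors c1@6 c2@10 c3@12, authorship ...1.1.2.233
After op 7 (move_right): buffer="qfoitokiboio" (len 12), cursors c1@7 c2@11 c3@12, authorship ...1.1.2.233
After op 8 (add_cursor(4)): buffer="qfoitokiboio" (len 12), cursors c4@4 c1@7 c2@11 c3@12, authorship ...1.1.2.233
Authorship (.=original, N=cursor N): . . . 1 . 1 . 2 . 2 3 3
Index 0: author = original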